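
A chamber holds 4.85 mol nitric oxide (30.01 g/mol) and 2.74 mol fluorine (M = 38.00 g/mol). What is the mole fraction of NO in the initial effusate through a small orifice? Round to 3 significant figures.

0.666

The effusion rate of species i is ∝ p_i/√M_i ∝ n_i/√M_i.
x_NO(eff) = (n_NO/√M_NO) / (n_NO/√M_NO + n_F₂/√M_F₂)
= (4.85/√30.01) / (4.85/√30.01 + 2.74/√38.00) = 0.8853/(0.8853 + 0.4445) = 0.666.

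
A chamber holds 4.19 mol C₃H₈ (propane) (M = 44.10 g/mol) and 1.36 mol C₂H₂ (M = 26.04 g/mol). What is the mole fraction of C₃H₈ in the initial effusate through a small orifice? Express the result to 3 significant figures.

The effusion rate of species i is ∝ p_i/√M_i ∝ n_i/√M_i.
x_C₃H₈(eff) = (n_C₃H₈/√M_C₃H₈) / (n_C₃H₈/√M_C₃H₈ + n_C₂H₂/√M_C₂H₂)
= (4.19/√44.10) / (4.19/√44.10 + 1.36/√26.04) = 0.6309/(0.6309 + 0.2665) = 0.703.

0.703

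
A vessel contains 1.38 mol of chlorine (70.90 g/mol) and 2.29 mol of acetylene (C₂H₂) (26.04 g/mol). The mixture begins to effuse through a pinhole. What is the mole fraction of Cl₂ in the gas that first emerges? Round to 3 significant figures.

0.268

The effusion rate of species i is ∝ p_i/√M_i ∝ n_i/√M_i.
Mole fraction of Cl₂ in the effusate = (n_Cl₂/√M_Cl₂) / (n_Cl₂/√M_Cl₂ + n_C₂H₂/√M_C₂H₂)
= (1.38/√70.90) / (1.38/√70.90 + 2.29/√26.04) = 0.1639/(0.1639 + 0.4488) = 0.268.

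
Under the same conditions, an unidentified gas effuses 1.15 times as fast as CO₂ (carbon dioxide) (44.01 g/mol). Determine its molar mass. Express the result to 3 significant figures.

33.3 g/mol

Using Graham's law: rate_X/rate_CO₂ = √(M_CO₂/M_X).
1.15 = √(44.01/M_X)
M_X = 44.01 / 1.15² = 44.01 / 1.322 = 33.3 g/mol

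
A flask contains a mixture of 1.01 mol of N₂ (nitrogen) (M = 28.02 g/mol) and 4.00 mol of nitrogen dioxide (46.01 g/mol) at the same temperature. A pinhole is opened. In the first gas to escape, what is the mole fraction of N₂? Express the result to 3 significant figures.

0.244

Effusion rate of each component ∝ n_i/√M_i (partial pressure × 1/√M).
x_N₂(eff) = (n_N₂/√M_N₂) / (n_N₂/√M_N₂ + n_NO₂/√M_NO₂)
= (1.01/√28.02) / (1.01/√28.02 + 4.00/√46.01) = 0.1908/(0.1908 + 0.5897) = 0.244.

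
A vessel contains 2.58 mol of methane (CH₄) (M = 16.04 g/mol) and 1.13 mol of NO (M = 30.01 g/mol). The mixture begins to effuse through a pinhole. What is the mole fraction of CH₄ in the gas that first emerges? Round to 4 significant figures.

The effusion rate of species i is ∝ p_i/√M_i ∝ n_i/√M_i.
So x_CH₄ in the escaping gas = (n_CH₄/√M_CH₄) / Σ(n_i/√M_i)
= (2.58/√16.04) / (2.58/√16.04 + 1.13/√30.01) = 0.6442/(0.6442 + 0.2063) = 0.7575.

0.7575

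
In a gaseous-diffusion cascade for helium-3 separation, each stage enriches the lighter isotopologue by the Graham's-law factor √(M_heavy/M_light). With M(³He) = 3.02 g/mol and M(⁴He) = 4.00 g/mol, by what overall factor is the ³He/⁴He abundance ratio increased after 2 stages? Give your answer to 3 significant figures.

After 2 stages the ratio has grown by (√(4.00/3.02))^2 = (4.00/3.02)^(2/2).
= 1.32450^1 = 1.32.

1.32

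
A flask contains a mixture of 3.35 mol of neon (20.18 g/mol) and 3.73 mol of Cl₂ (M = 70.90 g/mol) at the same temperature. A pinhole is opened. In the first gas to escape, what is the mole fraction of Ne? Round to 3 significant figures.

0.627

Effusion rate of each component ∝ n_i/√M_i (partial pressure × 1/√M).
Mole fraction of Ne in the effusate = (n_Ne/√M_Ne) / (n_Ne/√M_Ne + n_Cl₂/√M_Cl₂)
= (3.35/√20.18) / (3.35/√20.18 + 3.73/√70.90) = 0.7457/(0.7457 + 0.4430) = 0.627.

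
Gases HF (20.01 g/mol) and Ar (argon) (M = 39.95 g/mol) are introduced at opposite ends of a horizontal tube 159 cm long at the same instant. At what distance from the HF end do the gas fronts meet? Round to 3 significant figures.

93.1 cm

Graham's law gives d_HF/d_Ar = rate_HF/rate_Ar = √(M_Ar/M_HF) = √(39.95/20.01) = 1.413.
With d_HF + d_Ar = 159 cm, d_Ar = 159/(1 + 1.413) = 65.89 cm.
d_HF = 159 − 65.89 = 93.1 cm.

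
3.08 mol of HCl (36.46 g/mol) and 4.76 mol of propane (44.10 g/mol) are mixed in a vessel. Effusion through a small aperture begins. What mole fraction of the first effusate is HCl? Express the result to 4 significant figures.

0.4158

Rate_i ∝ x_i/√M_i (Graham's law weighted by mole fraction), so the effusate composition follows n_i/√M_i.
x_HCl(eff) = (n_HCl/√M_HCl) / (n_HCl/√M_HCl + n_C₃H₈/√M_C₃H₈)
= (3.08/√36.46) / (3.08/√36.46 + 4.76/√44.10) = 0.5101/(0.5101 + 0.7168) = 0.4158.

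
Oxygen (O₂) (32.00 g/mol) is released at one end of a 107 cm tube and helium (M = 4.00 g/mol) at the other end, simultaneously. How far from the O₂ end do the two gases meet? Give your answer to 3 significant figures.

The fronts meet when d_O₂ + d_He = L with d_O₂/d_He = √(M_He/M_O₂) (Graham's law). Here √(M_He/M_O₂) = √(4.00/32.00) = 0.3536.
With d_O₂ + d_He = 107 cm, d_He = 107/(1 + 0.3536) = 79.05 cm.
d_O₂ = 107 − 79.05 = 27.9 cm.

27.9 cm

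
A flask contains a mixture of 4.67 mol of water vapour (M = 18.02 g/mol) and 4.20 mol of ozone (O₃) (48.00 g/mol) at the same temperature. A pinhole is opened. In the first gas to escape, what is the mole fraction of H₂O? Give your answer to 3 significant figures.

0.645

Effusion rate of each component ∝ n_i/√M_i (partial pressure × 1/√M).
x_H₂O(eff) = (n_H₂O/√M_H₂O) / (n_H₂O/√M_H₂O + n_O₃/√M_O₃)
= (4.67/√18.02) / (4.67/√18.02 + 4.20/√48.00) = 1.100/(1.100 + 0.6062) = 0.645.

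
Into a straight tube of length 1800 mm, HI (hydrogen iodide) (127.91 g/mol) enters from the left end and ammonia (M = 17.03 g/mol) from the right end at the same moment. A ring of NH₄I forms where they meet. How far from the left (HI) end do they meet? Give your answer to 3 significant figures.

Graham's law gives d_HI/d_NH₃ = rate_HI/rate_NH₃ = √(M_NH₃/M_HI) = √(17.03/127.91) = 0.3649.
With d_HI + d_NH₃ = 1800 mm, d_NH₃ = 1800/(1 + 0.3649) = 1319 mm.
d_HI = 1800 − 1319 = 481 mm.

481 mm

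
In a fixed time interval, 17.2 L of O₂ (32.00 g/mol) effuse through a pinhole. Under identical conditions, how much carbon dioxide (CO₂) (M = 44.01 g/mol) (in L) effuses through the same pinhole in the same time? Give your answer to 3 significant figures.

14.7 L

By Graham's law, rate_CO₂/rate_O₂ = √(M_O₂/M_CO₂) = √(32.00/44.01) = √0.7271 = 0.8527.
So the volume for CO₂ is 17.2 × 0.8527 = 14.7 L.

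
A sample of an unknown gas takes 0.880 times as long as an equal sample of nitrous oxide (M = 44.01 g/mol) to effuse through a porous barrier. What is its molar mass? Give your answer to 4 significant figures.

Graham's law gives t_X/t_N₂O = √(M_X/M_N₂O).
0.880 = √(M_X/44.01)
M_X = 44.01 × 0.880² = 44.01 × 0.7744 = 34.08 g/mol

34.08 g/mol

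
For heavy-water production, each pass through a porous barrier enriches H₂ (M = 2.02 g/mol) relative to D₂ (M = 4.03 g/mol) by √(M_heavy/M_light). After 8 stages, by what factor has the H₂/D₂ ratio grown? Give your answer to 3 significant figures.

The single-stage factor is √(M_heavy/M_light), so 8 stages give [√(4.03/2.02)]^8 = (4.03/2.02)^(8/2).
= 1.99505^4 = 15.8.

15.8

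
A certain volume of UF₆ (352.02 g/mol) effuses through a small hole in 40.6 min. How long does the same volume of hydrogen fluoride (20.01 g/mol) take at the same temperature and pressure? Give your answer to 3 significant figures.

Since effusion rate ∝ 1/√M, t_HF/t_UF₆ = √(M_HF/M_UF₆) = √(20.01/352.02) = √0.05684 = 0.2384.
So the time for HF is 40.6 × 0.2384 = 9.68 min.

9.68 min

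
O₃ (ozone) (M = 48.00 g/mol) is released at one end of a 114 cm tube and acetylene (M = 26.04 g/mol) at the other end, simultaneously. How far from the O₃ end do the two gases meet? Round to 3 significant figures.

48.4 cm

In equal time, each gas travels a distance ∝ its rate ∝ 1/√M, so d_O₃/d_C₂H₂ = √(M_C₂H₂/M_O₃) = √(26.04/48.00) = 0.7365.
With d_O₃ + d_C₂H₂ = 114 cm, d_C₂H₂ = 114/(1 + 0.7365) = 65.65 cm.
d_O₃ = 114 − 65.65 = 48.4 cm.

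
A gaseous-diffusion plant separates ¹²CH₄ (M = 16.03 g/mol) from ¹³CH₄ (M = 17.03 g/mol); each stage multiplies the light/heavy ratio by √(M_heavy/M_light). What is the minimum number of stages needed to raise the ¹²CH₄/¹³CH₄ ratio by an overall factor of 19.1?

Single-stage factor α = √(17.03/16.03), so ln α = ½ ln(1.06238) = 0.03026.
Need α^N ≥ 19.1 ⇒ N ≥ ln(19.1) / ln α = 2.950 / 0.03026 = 97.49.
So at least 98 stages are needed.

98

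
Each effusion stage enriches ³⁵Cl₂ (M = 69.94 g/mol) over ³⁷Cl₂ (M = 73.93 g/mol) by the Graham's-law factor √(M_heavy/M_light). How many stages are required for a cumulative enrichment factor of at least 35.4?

Single-stage factor α = √(73.93/69.94), so ln α = ½ ln(1.05705) = 0.02774.
Need α^N ≥ 35.4 ⇒ N ≥ ln(35.4) / ln α = 3.567 / 0.02774 = 128.57.
Rounding up, N = 129 stages.

129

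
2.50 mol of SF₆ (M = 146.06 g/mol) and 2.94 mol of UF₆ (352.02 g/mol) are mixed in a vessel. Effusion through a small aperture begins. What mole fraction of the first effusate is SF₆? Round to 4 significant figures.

The effusion rate of species i is ∝ p_i/√M_i ∝ n_i/√M_i.
Mole fraction of SF₆ in the effusate = (n_SF₆/√M_SF₆) / (n_SF₆/√M_SF₆ + n_UF₆/√M_UF₆)
= (2.50/√146.06) / (2.50/√146.06 + 2.94/√352.02) = 0.2069/(0.2069 + 0.1567) = 0.5690.

0.5690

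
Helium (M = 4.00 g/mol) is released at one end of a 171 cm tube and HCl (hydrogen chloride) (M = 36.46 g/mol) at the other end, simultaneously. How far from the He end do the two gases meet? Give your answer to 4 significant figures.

128.5 cm

The fronts meet when d_He + d_HCl = L with d_He/d_HCl = √(M_HCl/M_He) (Graham's law). Here √(M_HCl/M_He) = √(36.46/4.00) = 3.019.
With d_He + d_HCl = 171 cm, d_HCl = 171/(1 + 3.019) = 42.55 cm.
d_He = 171 − 42.55 = 128.5 cm.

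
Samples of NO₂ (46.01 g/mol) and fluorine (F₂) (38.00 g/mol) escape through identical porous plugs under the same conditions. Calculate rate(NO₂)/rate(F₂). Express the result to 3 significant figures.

From Graham's law, rate_NO₂/rate_F₂ = √(M_F₂/M_NO₂) = √(38.00/46.01) = √0.8259 = 0.909.

0.909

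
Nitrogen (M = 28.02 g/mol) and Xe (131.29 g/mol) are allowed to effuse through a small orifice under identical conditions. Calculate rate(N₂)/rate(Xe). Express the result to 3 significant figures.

2.16

By Graham's law, rate_N₂/rate_Xe = √(M_Xe/M_N₂) = √(131.29/28.02) = √4.686 = 2.16.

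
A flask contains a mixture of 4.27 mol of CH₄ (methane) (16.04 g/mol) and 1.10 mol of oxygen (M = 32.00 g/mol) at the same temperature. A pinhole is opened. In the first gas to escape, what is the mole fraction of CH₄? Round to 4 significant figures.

Effusion rate of each component ∝ n_i/√M_i (partial pressure × 1/√M).
So x_CH₄ in the escaping gas = (n_CH₄/√M_CH₄) / Σ(n_i/√M_i)
= (4.27/√16.04) / (4.27/√16.04 + 1.10/√32.00) = 1.066/(1.066 + 0.1945) = 0.8457.

0.8457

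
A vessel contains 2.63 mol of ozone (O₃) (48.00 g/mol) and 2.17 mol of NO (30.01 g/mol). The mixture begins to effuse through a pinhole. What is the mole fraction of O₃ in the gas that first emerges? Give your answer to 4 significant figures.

Rate_i ∝ x_i/√M_i (Graham's law weighted by mole fraction), so the effusate composition follows n_i/√M_i.
x_O₃(eff) = (n_O₃/√M_O₃) / (n_O₃/√M_O₃ + n_NO/√M_NO)
= (2.63/√48.00) / (2.63/√48.00 + 2.17/√30.01) = 0.3796/(0.3796 + 0.3961) = 0.4894.

0.4894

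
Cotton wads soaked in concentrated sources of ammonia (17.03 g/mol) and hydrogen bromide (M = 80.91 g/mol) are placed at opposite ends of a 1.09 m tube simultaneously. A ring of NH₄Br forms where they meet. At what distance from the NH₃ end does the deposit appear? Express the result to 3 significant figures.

Distances travelled in equal time are proportional to diffusion rates, so d_NH₃/d_HBr = √(M_HBr/M_NH₃) = √(80.91/17.03) = 2.180.
With d_NH₃ + d_HBr = 1.09 m, d_HBr = 1.09/(1 + 2.180) = 0.3428 m.
d_NH₃ = 1.09 − 0.3428 = 0.747 m.

0.747 m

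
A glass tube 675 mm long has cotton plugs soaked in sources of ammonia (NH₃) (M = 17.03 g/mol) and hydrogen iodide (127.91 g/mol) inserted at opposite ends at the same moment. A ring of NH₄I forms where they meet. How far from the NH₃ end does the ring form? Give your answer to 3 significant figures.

495 mm

In equal time, each gas travels a distance ∝ its rate ∝ 1/√M, so d_NH₃/d_HI = √(M_HI/M_NH₃) = √(127.91/17.03) = 2.741.
With d_NH₃ + d_HI = 675 mm, d_HI = 675/(1 + 2.741) = 180.5 mm.
d_NH₃ = 675 − 180.5 = 495 mm.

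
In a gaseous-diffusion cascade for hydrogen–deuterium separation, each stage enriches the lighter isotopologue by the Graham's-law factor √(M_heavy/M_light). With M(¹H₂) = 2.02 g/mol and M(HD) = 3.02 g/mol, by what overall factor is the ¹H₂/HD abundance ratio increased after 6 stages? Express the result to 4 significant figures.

3.342

After 6 stages the ratio has grown by (√(3.02/2.02))^6 = (3.02/2.02)^(6/2).
= 1.49505^3 = 3.342.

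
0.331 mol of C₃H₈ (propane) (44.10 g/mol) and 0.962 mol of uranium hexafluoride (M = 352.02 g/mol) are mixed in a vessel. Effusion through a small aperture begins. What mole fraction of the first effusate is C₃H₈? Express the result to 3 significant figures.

0.493

The effusion rate of species i is ∝ p_i/√M_i ∝ n_i/√M_i.
So x_C₃H₈ in the escaping gas = (n_C₃H₈/√M_C₃H₈) / Σ(n_i/√M_i)
= (0.331/√44.10) / (0.331/√44.10 + 0.962/√352.02) = 0.04984/(0.04984 + 0.05127) = 0.493.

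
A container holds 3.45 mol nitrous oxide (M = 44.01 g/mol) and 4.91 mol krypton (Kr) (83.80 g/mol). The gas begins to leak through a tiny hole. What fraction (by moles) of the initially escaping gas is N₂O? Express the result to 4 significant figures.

Effusion rate of each component ∝ n_i/√M_i (partial pressure × 1/√M).
Mole fraction of N₂O in the effusate = (n_N₂O/√M_N₂O) / (n_N₂O/√M_N₂O + n_Kr/√M_Kr)
= (3.45/√44.01) / (3.45/√44.01 + 4.91/√83.80) = 0.5200/(0.5200 + 0.5364) = 0.4923.

0.4923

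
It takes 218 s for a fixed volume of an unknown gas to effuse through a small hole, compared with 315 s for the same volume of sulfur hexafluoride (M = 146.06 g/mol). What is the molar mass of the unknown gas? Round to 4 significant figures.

69.96 g/mol

Using Graham's law: t_X/t_SF₆ = √(M_X/M_SF₆).
218/315 = 0.6921 = √(M_X/146.06)
M_X = 146.06 × 0.6921² = 146.06 × 0.4790 = 69.96 g/mol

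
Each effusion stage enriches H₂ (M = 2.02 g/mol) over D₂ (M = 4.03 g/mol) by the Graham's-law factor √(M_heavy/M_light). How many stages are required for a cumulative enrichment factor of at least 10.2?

With α = √(4.03/2.02) per stage, ln α = ½ ln(1.99505) = 0.3453.
Need α^N ≥ 10.2 ⇒ N ≥ ln(10.2) / ln α = 2.322 / 0.3453 = 6.73.
Minimum whole number of stages: N = 7.

7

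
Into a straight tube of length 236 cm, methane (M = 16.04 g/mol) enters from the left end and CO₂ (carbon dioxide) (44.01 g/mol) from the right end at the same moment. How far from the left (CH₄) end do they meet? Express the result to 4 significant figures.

Distances travelled in equal time are proportional to diffusion rates, so d_CH₄/d_CO₂ = √(M_CO₂/M_CH₄) = √(44.01/16.04) = 1.656.
With d_CH₄ + d_CO₂ = 236 cm, d_CO₂ = 236/(1 + 1.656) = 88.84 cm.
d_CH₄ = 236 − 88.84 = 147.2 cm.

147.2 cm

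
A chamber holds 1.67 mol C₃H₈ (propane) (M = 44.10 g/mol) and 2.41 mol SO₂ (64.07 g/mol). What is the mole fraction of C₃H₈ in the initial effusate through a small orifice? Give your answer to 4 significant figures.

Each component's effusion rate ∝ (its partial pressure)·(1/√M) ∝ n_i/√M_i.
So x_C₃H₈ in the escaping gas = (n_C₃H₈/√M_C₃H₈) / Σ(n_i/√M_i)
= (1.67/√44.10) / (1.67/√44.10 + 2.41/√64.07) = 0.2515/(0.2515 + 0.3011) = 0.4551.

0.4551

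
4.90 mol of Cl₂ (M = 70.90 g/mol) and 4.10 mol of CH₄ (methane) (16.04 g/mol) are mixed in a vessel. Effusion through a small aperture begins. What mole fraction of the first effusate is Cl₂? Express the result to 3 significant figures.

0.362

Each component's effusion rate ∝ (its partial pressure)·(1/√M) ∝ n_i/√M_i.
So x_Cl₂ in the escaping gas = (n_Cl₂/√M_Cl₂) / Σ(n_i/√M_i)
= (4.90/√70.90) / (4.90/√70.90 + 4.10/√16.04) = 0.5819/(0.5819 + 1.024) = 0.362.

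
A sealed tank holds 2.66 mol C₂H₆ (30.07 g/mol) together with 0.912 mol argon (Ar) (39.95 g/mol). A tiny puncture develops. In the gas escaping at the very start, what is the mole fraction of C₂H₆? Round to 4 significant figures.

The effusion rate of species i is ∝ p_i/√M_i ∝ n_i/√M_i.
x_C₂H₆(eff) = (n_C₂H₆/√M_C₂H₆) / (n_C₂H₆/√M_C₂H₆ + n_Ar/√M_Ar)
= (2.66/√30.07) / (2.66/√30.07 + 0.912/√39.95) = 0.4851/(0.4851 + 0.1443) = 0.7707.

0.7707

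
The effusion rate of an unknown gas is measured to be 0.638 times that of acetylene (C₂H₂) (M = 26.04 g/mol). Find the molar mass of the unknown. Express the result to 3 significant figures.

Using Graham's law: rate_X/rate_C₂H₂ = √(M_C₂H₂/M_X).
0.638 = √(26.04/M_X)
M_X = 26.04 / 0.638² = 26.04 / 0.4070 = 64.0 g/mol

64.0 g/mol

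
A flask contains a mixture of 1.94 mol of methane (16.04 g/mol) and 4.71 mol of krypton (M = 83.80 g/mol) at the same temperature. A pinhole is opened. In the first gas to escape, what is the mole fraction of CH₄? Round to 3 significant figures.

0.485

The effusion rate of species i is ∝ p_i/√M_i ∝ n_i/√M_i.
Mole fraction of CH₄ in the effusate = (n_CH₄/√M_CH₄) / (n_CH₄/√M_CH₄ + n_Kr/√M_Kr)
= (1.94/√16.04) / (1.94/√16.04 + 4.71/√83.80) = 0.4844/(0.4844 + 0.5145) = 0.485.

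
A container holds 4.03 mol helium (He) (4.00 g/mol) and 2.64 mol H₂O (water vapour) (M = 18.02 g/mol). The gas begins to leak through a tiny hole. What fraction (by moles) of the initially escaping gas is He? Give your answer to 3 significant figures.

The effusion rate of species i is ∝ p_i/√M_i ∝ n_i/√M_i.
So x_He in the escaping gas = (n_He/√M_He) / Σ(n_i/√M_i)
= (4.03/√4.00) / (4.03/√4.00 + 2.64/√18.02) = 2.015/(2.015 + 0.6219) = 0.764.

0.764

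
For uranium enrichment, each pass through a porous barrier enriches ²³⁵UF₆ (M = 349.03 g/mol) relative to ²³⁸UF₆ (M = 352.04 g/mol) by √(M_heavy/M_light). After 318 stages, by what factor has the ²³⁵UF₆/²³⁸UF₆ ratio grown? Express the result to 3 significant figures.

The single-stage factor is √(M_heavy/M_light), so 318 stages give [√(352.04/349.03)]^318 = (352.04/349.03)^(318/2).
= 1.00862^159 = 3.92.

3.92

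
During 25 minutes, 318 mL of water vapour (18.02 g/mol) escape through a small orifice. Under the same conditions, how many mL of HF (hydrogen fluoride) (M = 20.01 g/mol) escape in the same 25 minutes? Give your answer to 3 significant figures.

302 mL

Since effusion rate ∝ 1/√M, rate_HF/rate_H₂O = √(M_H₂O/M_HF) = √(18.02/20.01) = √0.9005 = 0.9490.
So the volume for HF is 318 × 0.9490 = 302 mL.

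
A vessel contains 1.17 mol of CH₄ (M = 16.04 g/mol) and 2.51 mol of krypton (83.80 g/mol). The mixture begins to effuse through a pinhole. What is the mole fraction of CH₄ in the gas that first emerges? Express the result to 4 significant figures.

The effusion rate of species i is ∝ p_i/√M_i ∝ n_i/√M_i.
x_CH₄(eff) = (n_CH₄/√M_CH₄) / (n_CH₄/√M_CH₄ + n_Kr/√M_Kr)
= (1.17/√16.04) / (1.17/√16.04 + 2.51/√83.80) = 0.2921/(0.2921 + 0.2742) = 0.5158.

0.5158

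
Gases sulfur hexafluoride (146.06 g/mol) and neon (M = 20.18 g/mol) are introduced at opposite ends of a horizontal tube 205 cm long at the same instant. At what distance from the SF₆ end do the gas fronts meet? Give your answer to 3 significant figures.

The fronts meet when d_SF₆ + d_Ne = L with d_SF₆/d_Ne = √(M_Ne/M_SF₆) (Graham's law). Here √(M_Ne/M_SF₆) = √(20.18/146.06) = 0.3717.
With d_SF₆ + d_Ne = 205 cm, d_Ne = 205/(1 + 0.3717) = 149.4 cm.
d_SF₆ = 205 − 149.4 = 55.6 cm.

55.6 cm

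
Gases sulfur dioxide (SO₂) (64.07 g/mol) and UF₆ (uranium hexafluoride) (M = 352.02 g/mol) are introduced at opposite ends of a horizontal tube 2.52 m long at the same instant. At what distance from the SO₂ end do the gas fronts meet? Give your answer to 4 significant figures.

In equal time, each gas travels a distance ∝ its rate ∝ 1/√M, so d_SO₂/d_UF₆ = √(M_UF₆/M_SO₂) = √(352.02/64.07) = 2.344.
With d_SO₂ + d_UF₆ = 2.52 m, d_UF₆ = 2.52/(1 + 2.344) = 0.7536 m.
d_SO₂ = 2.52 − 0.7536 = 1.766 m.

1.766 m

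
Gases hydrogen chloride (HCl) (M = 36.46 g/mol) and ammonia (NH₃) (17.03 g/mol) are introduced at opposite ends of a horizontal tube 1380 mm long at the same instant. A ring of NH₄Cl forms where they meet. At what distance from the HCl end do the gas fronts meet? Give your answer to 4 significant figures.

560.2 mm

Distances travelled in equal time are proportional to diffusion rates, so d_HCl/d_NH₃ = √(M_NH₃/M_HCl) = √(17.03/36.46) = 0.6834.
With d_HCl + d_NH₃ = 1380 mm, d_NH₃ = 1380/(1 + 0.6834) = 819.8 mm.
d_HCl = 1380 − 819.8 = 560.2 mm.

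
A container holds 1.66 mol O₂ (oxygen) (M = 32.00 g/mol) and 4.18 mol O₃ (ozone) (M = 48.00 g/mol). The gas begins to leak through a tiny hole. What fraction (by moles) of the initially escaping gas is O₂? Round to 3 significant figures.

0.327

Rate_i ∝ x_i/√M_i (Graham's law weighted by mole fraction), so the effusate composition follows n_i/√M_i.
Mole fraction of O₂ in the effusate = (n_O₂/√M_O₂) / (n_O₂/√M_O₂ + n_O₃/√M_O₃)
= (1.66/√32.00) / (1.66/√32.00 + 4.18/√48.00) = 0.2934/(0.2934 + 0.6033) = 0.327.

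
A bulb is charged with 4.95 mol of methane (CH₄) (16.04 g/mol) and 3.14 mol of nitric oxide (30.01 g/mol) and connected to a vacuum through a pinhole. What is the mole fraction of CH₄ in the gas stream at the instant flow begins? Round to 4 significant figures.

Effusion rate of each component ∝ n_i/√M_i (partial pressure × 1/√M).
x_CH₄(eff) = (n_CH₄/√M_CH₄) / (n_CH₄/√M_CH₄ + n_NO/√M_NO)
= (4.95/√16.04) / (4.95/√16.04 + 3.14/√30.01) = 1.236/(1.236 + 0.5732) = 0.6832.

0.6832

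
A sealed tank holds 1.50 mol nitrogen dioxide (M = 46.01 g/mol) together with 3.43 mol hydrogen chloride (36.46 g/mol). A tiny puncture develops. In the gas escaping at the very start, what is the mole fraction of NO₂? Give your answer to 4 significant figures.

0.2802

The effusion rate of species i is ∝ p_i/√M_i ∝ n_i/√M_i.
So x_NO₂ in the escaping gas = (n_NO₂/√M_NO₂) / Σ(n_i/√M_i)
= (1.50/√46.01) / (1.50/√46.01 + 3.43/√36.46) = 0.2211/(0.2211 + 0.5680) = 0.2802.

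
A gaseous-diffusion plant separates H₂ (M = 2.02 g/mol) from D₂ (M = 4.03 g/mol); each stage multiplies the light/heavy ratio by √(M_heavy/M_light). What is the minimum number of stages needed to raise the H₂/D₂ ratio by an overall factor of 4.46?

With α = √(4.03/2.02) per stage, ln α = ½ ln(1.99505) = 0.3453.
Need α^N ≥ 4.46 ⇒ N ≥ ln(4.46) / ln α = 1.495 / 0.3453 = 4.33.
Rounding up, N = 5 stages.

5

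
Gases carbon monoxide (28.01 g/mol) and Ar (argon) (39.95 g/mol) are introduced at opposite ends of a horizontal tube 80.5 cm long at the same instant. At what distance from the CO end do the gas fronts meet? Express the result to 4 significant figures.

In equal time, each gas travels a distance ∝ its rate ∝ 1/√M, so d_CO/d_Ar = √(M_Ar/M_CO) = √(39.95/28.01) = 1.194.
With d_CO + d_Ar = 80.5 cm, d_Ar = 80.5/(1 + 1.194) = 36.69 cm.
d_CO = 80.5 − 36.69 = 43.81 cm.

43.81 cm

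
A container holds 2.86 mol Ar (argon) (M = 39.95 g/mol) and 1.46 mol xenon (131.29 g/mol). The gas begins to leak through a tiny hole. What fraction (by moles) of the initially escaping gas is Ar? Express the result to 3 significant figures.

0.780

Effusion rate of each component ∝ n_i/√M_i (partial pressure × 1/√M).
So x_Ar in the escaping gas = (n_Ar/√M_Ar) / Σ(n_i/√M_i)
= (2.86/√39.95) / (2.86/√39.95 + 1.46/√131.29) = 0.4525/(0.4525 + 0.1274) = 0.780.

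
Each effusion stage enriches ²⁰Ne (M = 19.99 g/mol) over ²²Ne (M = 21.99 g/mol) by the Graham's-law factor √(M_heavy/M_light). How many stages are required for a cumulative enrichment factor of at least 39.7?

78

With α = √(21.99/19.99) per stage, ln α = ½ ln(1.10005) = 0.04768.
Need α^N ≥ 39.7 ⇒ N ≥ ln(39.7) / ln α = 3.681 / 0.04768 = 77.21.
Minimum whole number of stages: N = 78.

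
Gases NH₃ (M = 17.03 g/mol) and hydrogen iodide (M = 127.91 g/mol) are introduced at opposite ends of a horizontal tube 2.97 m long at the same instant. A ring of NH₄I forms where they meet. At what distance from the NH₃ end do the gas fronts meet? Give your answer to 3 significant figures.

Distances travelled in equal time are proportional to diffusion rates, so d_NH₃/d_HI = √(M_HI/M_NH₃) = √(127.91/17.03) = 2.741.
With d_NH₃ + d_HI = 2.97 m, d_HI = 2.97/(1 + 2.741) = 0.7940 m.
d_NH₃ = 2.97 − 0.7940 = 2.18 m.

2.18 m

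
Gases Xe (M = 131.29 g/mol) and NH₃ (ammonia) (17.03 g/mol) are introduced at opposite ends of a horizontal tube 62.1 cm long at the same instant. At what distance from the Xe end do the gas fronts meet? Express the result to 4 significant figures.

In equal time, each gas travels a distance ∝ its rate ∝ 1/√M, so d_Xe/d_NH₃ = √(M_NH₃/M_Xe) = √(17.03/131.29) = 0.3602.
With d_Xe + d_NH₃ = 62.1 cm, d_NH₃ = 62.1/(1 + 0.3602) = 45.66 cm.
d_Xe = 62.1 − 45.66 = 16.44 cm.

16.44 cm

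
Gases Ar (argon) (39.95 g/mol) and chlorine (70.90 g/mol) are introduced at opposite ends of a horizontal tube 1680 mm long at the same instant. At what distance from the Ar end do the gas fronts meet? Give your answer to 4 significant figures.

959.6 mm

Graham's law gives d_Ar/d_Cl₂ = rate_Ar/rate_Cl₂ = √(M_Cl₂/M_Ar) = √(70.90/39.95) = 1.332.
With d_Ar + d_Cl₂ = 1680 mm, d_Cl₂ = 1680/(1 + 1.332) = 720.4 mm.
d_Ar = 1680 − 720.4 = 959.6 mm.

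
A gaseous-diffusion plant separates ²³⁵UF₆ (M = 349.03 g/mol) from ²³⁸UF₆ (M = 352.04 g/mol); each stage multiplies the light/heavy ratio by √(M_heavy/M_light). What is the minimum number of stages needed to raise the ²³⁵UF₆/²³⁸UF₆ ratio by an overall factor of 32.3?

810

With α = √(352.04/349.03) per stage, ln α = ½ ln(1.00862) = 0.004293.
Need α^N ≥ 32.3 ⇒ N ≥ ln(32.3) / ln α = 3.475 / 0.004293 = 809.39.
Minimum whole number of stages: N = 810.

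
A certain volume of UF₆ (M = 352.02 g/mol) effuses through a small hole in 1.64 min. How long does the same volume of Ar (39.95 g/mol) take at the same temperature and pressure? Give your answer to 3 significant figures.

Using Graham's law: t_Ar/t_UF₆ = √(M_Ar/M_UF₆) = √(39.95/352.02) = √0.1135 = 0.3369.
So the time for Ar is 1.64 × 0.3369 = 0.552 min.

0.552 min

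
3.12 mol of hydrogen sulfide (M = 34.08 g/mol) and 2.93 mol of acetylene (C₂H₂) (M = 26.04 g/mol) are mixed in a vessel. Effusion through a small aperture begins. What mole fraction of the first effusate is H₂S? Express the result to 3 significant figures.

Each component's effusion rate ∝ (its partial pressure)·(1/√M) ∝ n_i/√M_i.
Mole fraction of H₂S in the effusate = (n_H₂S/√M_H₂S) / (n_H₂S/√M_H₂S + n_C₂H₂/√M_C₂H₂)
= (3.12/√34.08) / (3.12/√34.08 + 2.93/√26.04) = 0.5344/(0.5344 + 0.5742) = 0.482.

0.482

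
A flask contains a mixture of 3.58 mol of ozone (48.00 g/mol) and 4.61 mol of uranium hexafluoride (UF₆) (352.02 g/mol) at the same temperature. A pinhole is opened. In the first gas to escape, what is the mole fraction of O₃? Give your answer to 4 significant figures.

Rate_i ∝ x_i/√M_i (Graham's law weighted by mole fraction), so the effusate composition follows n_i/√M_i.
So x_O₃ in the escaping gas = (n_O₃/√M_O₃) / Σ(n_i/√M_i)
= (3.58/√48.00) / (3.58/√48.00 + 4.61/√352.02) = 0.5167/(0.5167 + 0.2457) = 0.6777.

0.6777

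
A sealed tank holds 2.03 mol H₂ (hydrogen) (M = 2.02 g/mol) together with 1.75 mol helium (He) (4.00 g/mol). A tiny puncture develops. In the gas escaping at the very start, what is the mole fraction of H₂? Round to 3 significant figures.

0.620

Effusion rate of each component ∝ n_i/√M_i (partial pressure × 1/√M).
x_H₂(eff) = (n_H₂/√M_H₂) / (n_H₂/√M_H₂ + n_He/√M_He)
= (2.03/√2.02) / (2.03/√2.02 + 1.75/√4.00) = 1.428/(1.428 + 0.8750) = 0.620.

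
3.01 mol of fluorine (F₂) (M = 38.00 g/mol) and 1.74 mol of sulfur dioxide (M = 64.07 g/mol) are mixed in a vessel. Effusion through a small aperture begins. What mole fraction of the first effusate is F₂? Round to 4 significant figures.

Each component's effusion rate ∝ (its partial pressure)·(1/√M) ∝ n_i/√M_i.
Mole fraction of F₂ in the effusate = (n_F₂/√M_F₂) / (n_F₂/√M_F₂ + n_SO₂/√M_SO₂)
= (3.01/√38.00) / (3.01/√38.00 + 1.74/√64.07) = 0.4883/(0.4883 + 0.2174) = 0.6919.

0.6919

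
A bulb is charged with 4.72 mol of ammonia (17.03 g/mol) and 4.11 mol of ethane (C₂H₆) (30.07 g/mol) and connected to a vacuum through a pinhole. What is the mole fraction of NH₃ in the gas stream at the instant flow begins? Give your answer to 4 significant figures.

Rate_i ∝ x_i/√M_i (Graham's law weighted by mole fraction), so the effusate composition follows n_i/√M_i.
Mole fraction of NH₃ in the effusate = (n_NH₃/√M_NH₃) / (n_NH₃/√M_NH₃ + n_C₂H₆/√M_C₂H₆)
= (4.72/√17.03) / (4.72/√17.03 + 4.11/√30.07) = 1.144/(1.144 + 0.7495) = 0.6041.

0.6041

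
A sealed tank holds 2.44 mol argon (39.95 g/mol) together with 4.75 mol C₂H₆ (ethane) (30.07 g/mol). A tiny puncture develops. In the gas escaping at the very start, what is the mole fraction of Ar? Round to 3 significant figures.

The effusion rate of species i is ∝ p_i/√M_i ∝ n_i/√M_i.
So x_Ar in the escaping gas = (n_Ar/√M_Ar) / Σ(n_i/√M_i)
= (2.44/√39.95) / (2.44/√39.95 + 4.75/√30.07) = 0.3860/(0.3860 + 0.8662) = 0.308.

0.308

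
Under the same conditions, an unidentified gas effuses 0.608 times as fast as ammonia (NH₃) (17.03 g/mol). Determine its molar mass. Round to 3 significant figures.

46.1 g/mol

Using Graham's law: rate_X/rate_NH₃ = √(M_NH₃/M_X).
0.608 = √(17.03/M_X)
M_X = 17.03 / 0.608² = 17.03 / 0.3697 = 46.1 g/mol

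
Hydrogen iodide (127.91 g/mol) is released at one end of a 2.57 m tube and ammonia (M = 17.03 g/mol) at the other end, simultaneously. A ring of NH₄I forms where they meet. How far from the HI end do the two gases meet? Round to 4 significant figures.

Graham's law gives d_HI/d_NH₃ = rate_HI/rate_NH₃ = √(M_NH₃/M_HI) = √(17.03/127.91) = 0.3649.
With d_HI + d_NH₃ = 2.57 m, d_NH₃ = 2.57/(1 + 0.3649) = 1.883 m.
d_HI = 2.57 − 1.883 = 0.6871 m.

0.6871 m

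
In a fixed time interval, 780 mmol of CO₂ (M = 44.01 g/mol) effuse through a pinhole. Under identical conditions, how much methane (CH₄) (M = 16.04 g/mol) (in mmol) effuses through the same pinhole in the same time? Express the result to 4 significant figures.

Graham's law gives rate_CH₄/rate_CO₂ = √(M_CO₂/M_CH₄) = √(44.01/16.04) = √2.744 = 1.656.
So the amount for CH₄ is 780 × 1.656 = 1292 mmol.

1292 mmol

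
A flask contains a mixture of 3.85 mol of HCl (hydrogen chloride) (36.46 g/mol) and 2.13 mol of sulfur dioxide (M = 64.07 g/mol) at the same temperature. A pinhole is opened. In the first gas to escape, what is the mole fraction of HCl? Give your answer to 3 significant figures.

Each component's effusion rate ∝ (its partial pressure)·(1/√M) ∝ n_i/√M_i.
So x_HCl in the escaping gas = (n_HCl/√M_HCl) / Σ(n_i/√M_i)
= (3.85/√36.46) / (3.85/√36.46 + 2.13/√64.07) = 0.6376/(0.6376 + 0.2661) = 0.706.

0.706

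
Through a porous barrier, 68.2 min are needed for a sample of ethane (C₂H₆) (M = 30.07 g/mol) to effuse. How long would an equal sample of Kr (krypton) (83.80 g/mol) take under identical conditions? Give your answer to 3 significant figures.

114 min

Graham's law gives t_Kr/t_C₂H₆ = √(M_Kr/M_C₂H₆) = √(83.80/30.07) = √2.787 = 1.669.
So the time for Kr is 68.2 × 1.669 = 114 min.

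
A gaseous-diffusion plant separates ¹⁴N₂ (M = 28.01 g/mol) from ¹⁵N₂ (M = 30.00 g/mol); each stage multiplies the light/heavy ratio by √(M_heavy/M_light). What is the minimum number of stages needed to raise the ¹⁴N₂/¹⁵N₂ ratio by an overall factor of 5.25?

49

With α = √(30.00/28.01) per stage, ln α = ½ ln(1.07105) = 0.03432.
Need α^N ≥ 5.25 ⇒ N ≥ ln(5.25) / ln α = 1.658 / 0.03432 = 48.32.
Rounding up, N = 49 stages.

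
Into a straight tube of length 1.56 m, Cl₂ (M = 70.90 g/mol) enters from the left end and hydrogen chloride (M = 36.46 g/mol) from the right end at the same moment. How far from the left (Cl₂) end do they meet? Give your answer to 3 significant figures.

In equal time, each gas travels a distance ∝ its rate ∝ 1/√M, so d_Cl₂/d_HCl = √(M_HCl/M_Cl₂) = √(36.46/70.90) = 0.7171.
With d_Cl₂ + d_HCl = 1.56 m, d_HCl = 1.56/(1 + 0.7171) = 0.9085 m.
d_Cl₂ = 1.56 − 0.9085 = 0.651 m.

0.651 m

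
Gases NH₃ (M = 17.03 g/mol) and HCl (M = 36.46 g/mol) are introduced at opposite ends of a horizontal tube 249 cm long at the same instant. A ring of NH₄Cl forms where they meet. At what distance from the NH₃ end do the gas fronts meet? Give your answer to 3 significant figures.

148 cm

Distances travelled in equal time are proportional to diffusion rates, so d_NH₃/d_HCl = √(M_HCl/M_NH₃) = √(36.46/17.03) = 1.463.
With d_NH₃ + d_HCl = 249 cm, d_HCl = 249/(1 + 1.463) = 101.1 cm.
d_NH₃ = 249 − 101.1 = 148 cm.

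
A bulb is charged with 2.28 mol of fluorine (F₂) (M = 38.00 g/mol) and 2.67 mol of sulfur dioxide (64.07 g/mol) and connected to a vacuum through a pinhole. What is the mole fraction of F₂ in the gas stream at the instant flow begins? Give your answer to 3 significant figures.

The effusion rate of species i is ∝ p_i/√M_i ∝ n_i/√M_i.
Mole fraction of F₂ in the effusate = (n_F₂/√M_F₂) / (n_F₂/√M_F₂ + n_SO₂/√M_SO₂)
= (2.28/√38.00) / (2.28/√38.00 + 2.67/√64.07) = 0.3699/(0.3699 + 0.3336) = 0.526.

0.526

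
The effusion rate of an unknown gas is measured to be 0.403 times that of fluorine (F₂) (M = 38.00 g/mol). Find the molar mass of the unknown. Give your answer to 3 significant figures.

234 g/mol

By Graham's law, rate_X/rate_F₂ = √(M_F₂/M_X).
0.403 = √(38.00/M_X)
M_X = 38.00 / 0.403² = 38.00 / 0.1624 = 234 g/mol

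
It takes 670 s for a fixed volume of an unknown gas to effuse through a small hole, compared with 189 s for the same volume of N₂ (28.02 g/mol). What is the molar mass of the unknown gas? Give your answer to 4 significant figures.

Graham's law gives t_X/t_N₂ = √(M_X/M_N₂).
670/189 = 3.545 = √(M_X/28.02)
M_X = 28.02 × 3.545² = 28.02 × 12.57 = 352.1 g/mol

352.1 g/mol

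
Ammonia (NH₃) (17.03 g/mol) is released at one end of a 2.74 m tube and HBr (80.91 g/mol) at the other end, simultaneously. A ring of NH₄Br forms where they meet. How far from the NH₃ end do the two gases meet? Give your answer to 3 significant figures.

1.88 m

Distances travelled in equal time are proportional to diffusion rates, so d_NH₃/d_HBr = √(M_HBr/M_NH₃) = √(80.91/17.03) = 2.180.
With d_NH₃ + d_HBr = 2.74 m, d_HBr = 2.74/(1 + 2.180) = 0.8617 m.
d_NH₃ = 2.74 − 0.8617 = 1.88 m.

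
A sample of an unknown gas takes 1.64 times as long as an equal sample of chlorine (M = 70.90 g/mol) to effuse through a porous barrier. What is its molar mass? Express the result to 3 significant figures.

191 g/mol

Graham's law gives t_X/t_Cl₂ = √(M_X/M_Cl₂).
1.64 = √(M_X/70.90)
M_X = 70.90 × 1.64² = 70.90 × 2.690 = 191 g/mol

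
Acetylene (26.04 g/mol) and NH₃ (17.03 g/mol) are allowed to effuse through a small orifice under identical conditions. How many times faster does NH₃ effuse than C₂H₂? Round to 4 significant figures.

From Graham's law, rate_NH₃/rate_C₂H₂ = √(M_C₂H₂/M_NH₃) = √(26.04/17.03) = √1.529 = 1.237.

1.237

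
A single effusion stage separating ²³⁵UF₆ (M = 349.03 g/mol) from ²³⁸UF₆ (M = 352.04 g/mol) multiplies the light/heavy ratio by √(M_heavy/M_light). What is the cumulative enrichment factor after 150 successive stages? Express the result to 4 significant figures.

The single-stage factor is √(M_heavy/M_light), so 150 stages give [√(352.04/349.03)]^150 = (352.04/349.03)^(150/2).
= 1.00862^75 = 1.904.

1.904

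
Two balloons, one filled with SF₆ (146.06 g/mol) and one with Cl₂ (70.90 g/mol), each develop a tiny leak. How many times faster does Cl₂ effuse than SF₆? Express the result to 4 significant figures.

Since effusion rate ∝ 1/√M, rate_Cl₂/rate_SF₆ = √(M_SF₆/M_Cl₂) = √(146.06/70.90) = √2.060 = 1.435.

1.435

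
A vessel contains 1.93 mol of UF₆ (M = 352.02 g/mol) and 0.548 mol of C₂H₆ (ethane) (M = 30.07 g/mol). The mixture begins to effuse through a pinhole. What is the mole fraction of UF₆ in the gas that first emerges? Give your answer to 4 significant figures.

Each component's effusion rate ∝ (its partial pressure)·(1/√M) ∝ n_i/√M_i.
x_UF₆(eff) = (n_UF₆/√M_UF₆) / (n_UF₆/√M_UF₆ + n_C₂H₆/√M_C₂H₆)
= (1.93/√352.02) / (1.93/√352.02 + 0.548/√30.07) = 0.1029/(0.1029 + 0.09993) = 0.5072.

0.5072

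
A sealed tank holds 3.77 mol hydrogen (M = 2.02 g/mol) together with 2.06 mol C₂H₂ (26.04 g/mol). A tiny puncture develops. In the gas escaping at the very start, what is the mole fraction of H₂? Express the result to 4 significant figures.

Rate_i ∝ x_i/√M_i (Graham's law weighted by mole fraction), so the effusate composition follows n_i/√M_i.
Mole fraction of H₂ in the effusate = (n_H₂/√M_H₂) / (n_H₂/√M_H₂ + n_C₂H₂/√M_C₂H₂)
= (3.77/√2.02) / (3.77/√2.02 + 2.06/√26.04) = 2.653/(2.653 + 0.4037) = 0.8679.

0.8679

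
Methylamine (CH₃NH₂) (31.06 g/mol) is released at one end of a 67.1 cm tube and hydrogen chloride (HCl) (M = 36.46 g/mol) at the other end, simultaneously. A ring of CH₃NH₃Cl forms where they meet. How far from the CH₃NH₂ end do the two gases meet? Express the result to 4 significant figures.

34.89 cm

Distances travelled in equal time are proportional to diffusion rates, so d_CH₃NH₂/d_HCl = √(M_HCl/M_CH₃NH₂) = √(36.46/31.06) = 1.083.
With d_CH₃NH₂ + d_HCl = 67.1 cm, d_HCl = 67.1/(1 + 1.083) = 32.21 cm.
d_CH₃NH₂ = 67.1 − 32.21 = 34.89 cm.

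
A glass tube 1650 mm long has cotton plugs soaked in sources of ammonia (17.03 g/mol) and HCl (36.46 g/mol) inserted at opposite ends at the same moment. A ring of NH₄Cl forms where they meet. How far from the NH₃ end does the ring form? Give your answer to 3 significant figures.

980 mm

Distances travelled in equal time are proportional to diffusion rates, so d_NH₃/d_HCl = √(M_HCl/M_NH₃) = √(36.46/17.03) = 1.463.
With d_NH₃ + d_HCl = 1650 mm, d_HCl = 1650/(1 + 1.463) = 669.9 mm.
d_NH₃ = 1650 − 669.9 = 980 mm.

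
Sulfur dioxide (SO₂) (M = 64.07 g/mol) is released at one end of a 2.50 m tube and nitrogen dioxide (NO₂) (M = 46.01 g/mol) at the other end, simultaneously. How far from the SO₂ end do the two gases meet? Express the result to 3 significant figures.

1.15 m

The fronts meet when d_SO₂ + d_NO₂ = L with d_SO₂/d_NO₂ = √(M_NO₂/M_SO₂) (Graham's law). Here √(M_NO₂/M_SO₂) = √(46.01/64.07) = 0.8474.
With d_SO₂ + d_NO₂ = 2.50 m, d_NO₂ = 2.50/(1 + 0.8474) = 1.353 m.
d_SO₂ = 2.50 − 1.353 = 1.15 m.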